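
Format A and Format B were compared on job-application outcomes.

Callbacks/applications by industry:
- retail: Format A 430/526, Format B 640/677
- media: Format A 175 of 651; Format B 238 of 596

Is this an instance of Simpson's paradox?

No

Retail: Format A 430/526 = 81.7%, Format B 640/677 = 94.5% → Format B
Media: Format A 175/651 = 26.9%, Format B 238/596 = 39.9% → Format B
Overall: Format A 605/1177 = 51.4%, Format B 878/1273 = 69.0% → Format B
Format B wins overall and in every industry group — no reversal.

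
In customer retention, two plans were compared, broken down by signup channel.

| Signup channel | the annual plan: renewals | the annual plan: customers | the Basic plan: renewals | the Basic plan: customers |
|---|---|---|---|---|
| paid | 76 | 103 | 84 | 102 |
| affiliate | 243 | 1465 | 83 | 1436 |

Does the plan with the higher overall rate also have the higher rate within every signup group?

No

Paid: the annual plan 76/103 = 73.8%, the Basic plan 84/102 = 82.4% → the Basic plan
Affiliate: the annual plan 243/1465 = 16.6%, the Basic plan 83/1436 = 5.8% → the annual plan
Overall: the annual plan 319/1568 = 20.3%, the Basic plan 167/1538 = 10.9% → the annual plan
Neither sweeps: the annual plan wins 1 of 2 groups, the Basic plan wins 1. The annual plan wins overall but not every group — no Simpson reversal.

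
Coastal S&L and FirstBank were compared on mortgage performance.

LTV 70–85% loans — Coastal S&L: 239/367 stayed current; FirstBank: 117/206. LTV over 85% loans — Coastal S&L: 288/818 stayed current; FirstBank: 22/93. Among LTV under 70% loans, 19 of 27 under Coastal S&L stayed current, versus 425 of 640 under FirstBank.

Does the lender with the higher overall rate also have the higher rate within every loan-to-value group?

LTV 70–85%: Coastal S&L 239/367 = 65.1%, FirstBank 117/206 = 56.8% → Coastal S&L
LTV over 85%: Coastal S&L 288/818 = 35.2%, FirstBank 22/93 = 23.7% → Coastal S&L
LTV under 70%: Coastal S&L 19/27 = 70.4%, FirstBank 425/640 = 66.4% → Coastal S&L
Overall: Coastal S&L 546/1212 = 45.0%, FirstBank 564/939 = 60.1% → FirstBank
Coastal S&L wins each loan-to-value group but FirstBank wins overall — the comparison reverses. Coastal S&L's loans skew toward LTV over 85%, which has a lower base rate.

No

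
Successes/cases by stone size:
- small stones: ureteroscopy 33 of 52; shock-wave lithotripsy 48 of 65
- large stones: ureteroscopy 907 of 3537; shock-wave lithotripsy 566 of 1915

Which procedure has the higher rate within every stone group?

shock-wave lithotripsy

Small stones: ureteroscopy 33/52 = 63.5%, shock-wave lithotripsy 48/65 = 73.8% → shock-wave lithotripsy
Large stones: ureteroscopy 907/3537 = 25.6%, shock-wave lithotripsy 566/1915 = 29.6% → shock-wave lithotripsy
Shock-wave lithotripsy has the higher rate in both groups.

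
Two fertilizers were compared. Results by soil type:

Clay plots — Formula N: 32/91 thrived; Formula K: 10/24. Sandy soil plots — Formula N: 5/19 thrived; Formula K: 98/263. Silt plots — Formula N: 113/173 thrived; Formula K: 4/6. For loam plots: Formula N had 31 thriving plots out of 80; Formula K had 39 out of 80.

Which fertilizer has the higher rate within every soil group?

Clay: Formula N 32/91 = 35.2%, Formula K 10/24 = 41.7% → Formula K
Sandy soil: Formula N 5/19 = 26.3%, Formula K 98/263 = 37.3% → Formula K
Silt: Formula N 113/173 = 65.3%, Formula K 4/6 = 66.7% → Formula K
Loam: Formula N 31/80 = 38.8%, Formula K 39/80 = 48.8% → Formula K
Formula K has the higher rate in all 4 groups.

Formula K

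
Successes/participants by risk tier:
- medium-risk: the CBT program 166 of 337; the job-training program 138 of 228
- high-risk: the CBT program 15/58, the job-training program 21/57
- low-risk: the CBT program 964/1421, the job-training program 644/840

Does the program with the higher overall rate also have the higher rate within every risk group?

Yes

Medium-risk: the CBT program 166/337 = 49.3%, the job-training program 138/228 = 60.5% → the job-training program
High-risk: the CBT program 15/58 = 25.9%, the job-training program 21/57 = 36.8% → the job-training program
Low-risk: the CBT program 964/1421 = 67.8%, the job-training program 644/840 = 76.7% → the job-training program
Overall: the CBT program 1145/1816 = 63.1%, the job-training program 803/1125 = 71.4% → the job-training program
The job-training program wins overall and in every risk group — no reversal.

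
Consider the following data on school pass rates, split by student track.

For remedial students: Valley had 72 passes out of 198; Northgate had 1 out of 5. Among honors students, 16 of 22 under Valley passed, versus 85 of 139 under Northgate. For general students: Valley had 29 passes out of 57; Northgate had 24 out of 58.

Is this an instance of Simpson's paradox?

Yes

Remedial: Valley 72/198 = 36.4%, Northgate 1/5 = 20.0% → Valley
Honors: Valley 16/22 = 72.7%, Northgate 85/139 = 61.2% → Valley
General: Valley 29/57 = 50.9%, Northgate 24/58 = 41.4% → Valley
Overall: Valley 117/277 = 42.2%, Northgate 110/202 = 54.5% → Northgate
Valley wins each student group but Northgate wins overall — the comparison reverses. Valley's students skew toward remedial, which has a lower base rate.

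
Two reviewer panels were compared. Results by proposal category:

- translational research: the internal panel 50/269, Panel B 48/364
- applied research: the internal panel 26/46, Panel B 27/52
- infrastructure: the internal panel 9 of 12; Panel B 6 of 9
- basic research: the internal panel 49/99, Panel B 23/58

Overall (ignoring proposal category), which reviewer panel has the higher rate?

the internal panel

Translational research: the internal panel 50/269 = 18.6%, Panel B 48/364 = 13.2% → the internal panel
Applied research: the internal panel 26/46 = 56.5%, Panel B 27/52 = 51.9% → the internal panel
Infrastructure: the internal panel 9/12 = 75.0%, Panel B 6/9 = 66.7% → the internal panel
Basic research: the internal panel 49/99 = 49.5%, Panel B 23/58 = 39.7% → the internal panel
Overall: the internal panel 134/426 = 31.5%, Panel B 104/483 = 21.5% → the internal panel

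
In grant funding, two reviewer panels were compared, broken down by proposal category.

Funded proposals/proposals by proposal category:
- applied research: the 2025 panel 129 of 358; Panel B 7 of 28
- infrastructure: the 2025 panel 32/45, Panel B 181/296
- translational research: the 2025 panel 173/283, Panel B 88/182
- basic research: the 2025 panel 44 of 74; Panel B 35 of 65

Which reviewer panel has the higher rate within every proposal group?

Applied research: the 2025 panel 129/358 = 36.0%, Panel B 7/28 = 25.0% → the 2025 panel
Infrastructure: the 2025 panel 32/45 = 71.1%, Panel B 181/296 = 61.1% → the 2025 panel
Translational research: the 2025 panel 173/283 = 61.1%, Panel B 88/182 = 48.4% → the 2025 panel
Basic research: the 2025 panel 44/74 = 59.5%, Panel B 35/65 = 53.8% → the 2025 panel
The 2025 panel has the higher rate in all 4 groups.

the 2025 panel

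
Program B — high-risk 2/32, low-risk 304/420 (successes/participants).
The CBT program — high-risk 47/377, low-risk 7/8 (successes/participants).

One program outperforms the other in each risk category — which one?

the CBT program

High-risk: Program B 2/32 = 6.2%, the CBT program 47/377 = 12.5% → the CBT program
Low-risk: Program B 304/420 = 72.4%, the CBT program 7/8 = 87.5% → the CBT program
The CBT program has the higher rate in both groups.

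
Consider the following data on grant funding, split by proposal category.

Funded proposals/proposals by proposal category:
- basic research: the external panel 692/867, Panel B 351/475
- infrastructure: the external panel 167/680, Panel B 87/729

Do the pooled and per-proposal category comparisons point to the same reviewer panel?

Basic research: the external panel 692/867 = 79.8%, Panel B 351/475 = 73.9% → the external panel
Infrastructure: the external panel 167/680 = 24.6%, Panel B 87/729 = 11.9% → the external panel
Overall: the external panel 859/1547 = 55.5%, Panel B 438/1204 = 36.4% → the external panel
The external panel wins overall and in every proposal group — no reversal.

Yes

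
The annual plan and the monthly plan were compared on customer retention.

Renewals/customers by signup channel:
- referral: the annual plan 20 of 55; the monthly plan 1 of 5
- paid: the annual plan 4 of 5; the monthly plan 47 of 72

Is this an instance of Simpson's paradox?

Yes

Referral: the annual plan 20/55 = 36.4%, the monthly plan 1/5 = 20.0% → the annual plan
Paid: the annual plan 4/5 = 80.0%, the monthly plan 47/72 = 65.3% → the annual plan
Overall: the annual plan 24/60 = 40.0%, the monthly plan 48/77 = 62.3% → the monthly plan
The annual plan wins each signup group but the monthly plan wins overall — the comparison reverses. The annual plan's customers skew toward referral, which has a lower base rate.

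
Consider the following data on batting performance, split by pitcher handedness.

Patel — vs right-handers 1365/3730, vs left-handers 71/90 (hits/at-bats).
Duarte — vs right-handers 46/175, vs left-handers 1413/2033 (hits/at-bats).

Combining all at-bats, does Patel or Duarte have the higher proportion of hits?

Duarte

Vs right-handers: Patel 1365/3730 = 36.6%, Duarte 46/175 = 26.3% → Patel
Vs left-handers: Patel 71/90 = 78.9%, Duarte 1413/2033 = 69.5% → Patel
Overall: Patel 1436/3820 = 37.6%, Duarte 1459/2208 = 66.1% → Duarte
(Patel wins every pitcher group but Duarte wins overall — Patel's at-bats skew toward the low-rate vs right-handers group.)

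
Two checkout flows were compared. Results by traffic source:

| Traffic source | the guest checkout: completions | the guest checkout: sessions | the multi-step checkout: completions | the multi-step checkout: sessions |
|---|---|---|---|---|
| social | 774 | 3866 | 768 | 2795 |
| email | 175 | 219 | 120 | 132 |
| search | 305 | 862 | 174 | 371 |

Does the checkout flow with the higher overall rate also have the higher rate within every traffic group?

Yes

Social: the guest checkout 774/3866 = 20.0%, the multi-step checkout 768/2795 = 27.5% → the multi-step checkout
Email: the guest checkout 175/219 = 79.9%, the multi-step checkout 120/132 = 90.9% → the multi-step checkout
Search: the guest checkout 305/862 = 35.4%, the multi-step checkout 174/371 = 46.9% → the multi-step checkout
Overall: the guest checkout 1254/4947 = 25.3%, the multi-step checkout 1062/3298 = 32.2% → the multi-step checkout
The multi-step checkout wins overall and in every traffic group — no reversal.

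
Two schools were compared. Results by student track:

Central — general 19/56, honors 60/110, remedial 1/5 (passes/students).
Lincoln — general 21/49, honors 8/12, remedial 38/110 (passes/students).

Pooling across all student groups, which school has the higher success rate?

General: Central 19/56 = 33.9%, Lincoln 21/49 = 42.9% → Lincoln
Honors: Central 60/110 = 54.5%, Lincoln 8/12 = 66.7% → Lincoln
Remedial: Central 1/5 = 20.0%, Lincoln 38/110 = 34.5% → Lincoln
Overall: Central 80/171 = 46.8%, Lincoln 67/171 = 39.2% → Central
(Lincoln wins every student group but Central wins overall — Lincoln's students skew toward the low-rate remedial group.)

Central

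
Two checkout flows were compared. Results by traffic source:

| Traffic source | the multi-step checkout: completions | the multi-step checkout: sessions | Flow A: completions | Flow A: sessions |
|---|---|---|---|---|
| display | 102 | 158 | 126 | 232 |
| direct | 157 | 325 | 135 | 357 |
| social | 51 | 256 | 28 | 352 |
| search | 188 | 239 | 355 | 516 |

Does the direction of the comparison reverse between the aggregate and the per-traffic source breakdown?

No

Display: the multi-step checkout 102/158 = 64.6%, Flow A 126/232 = 54.3% → the multi-step checkout
Direct: the multi-step checkout 157/325 = 48.3%, Flow A 135/357 = 37.8% → the multi-step checkout
Social: the multi-step checkout 51/256 = 19.9%, Flow A 28/352 = 8.0% → the multi-step checkout
Search: the multi-step checkout 188/239 = 78.7%, Flow A 355/516 = 68.8% → the multi-step checkout
Overall: the multi-step checkout 498/978 = 50.9%, Flow A 644/1457 = 44.2% → the multi-step checkout
The multi-step checkout wins overall and in every traffic group — no reversal.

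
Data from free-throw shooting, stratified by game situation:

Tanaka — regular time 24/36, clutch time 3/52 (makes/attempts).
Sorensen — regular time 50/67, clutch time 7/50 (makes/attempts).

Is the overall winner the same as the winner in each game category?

Regular time: Tanaka 24/36 = 66.7%, Sorensen 50/67 = 74.6% → Sorensen
Clutch time: Tanaka 3/52 = 5.8%, Sorensen 7/50 = 14.0% → Sorensen
Overall: Tanaka 27/88 = 30.7%, Sorensen 57/117 = 48.7% → Sorensen
Sorensen wins overall and in every game group — no reversal.

Yes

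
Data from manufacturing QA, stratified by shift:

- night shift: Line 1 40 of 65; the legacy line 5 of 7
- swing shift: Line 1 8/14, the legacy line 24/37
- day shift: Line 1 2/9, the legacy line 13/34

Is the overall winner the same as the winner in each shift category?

No

Night shift: Line 1 40/65 = 61.5%, the legacy line 5/7 = 71.4% → the legacy line
Swing shift: Line 1 8/14 = 57.1%, the legacy line 24/37 = 64.9% → the legacy line
Day shift: Line 1 2/9 = 22.2%, the legacy line 13/34 = 38.2% → the legacy line
Overall: Line 1 50/88 = 56.8%, the legacy line 42/78 = 53.8% → Line 1
The legacy line wins each shift group but Line 1 wins overall — the comparison reverses. The legacy line's units skew toward day shift, which has a lower base rate.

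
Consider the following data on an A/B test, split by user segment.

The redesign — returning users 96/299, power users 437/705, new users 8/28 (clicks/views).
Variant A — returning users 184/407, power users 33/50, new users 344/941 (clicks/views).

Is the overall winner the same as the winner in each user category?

Returning users: the redesign 96/299 = 32.1%, Variant A 184/407 = 45.2% → Variant A
Power users: the redesign 437/705 = 62.0%, Variant A 33/50 = 66.0% → Variant A
New users: the redesign 8/28 = 28.6%, Variant A 344/941 = 36.6% → Variant A
Overall: the redesign 541/1032 = 52.4%, Variant A 561/1398 = 40.1% → the redesign
Variant A wins each user group but the redesign wins overall — the comparison reverses. Variant A's views skew toward new users, which has a lower base rate.

No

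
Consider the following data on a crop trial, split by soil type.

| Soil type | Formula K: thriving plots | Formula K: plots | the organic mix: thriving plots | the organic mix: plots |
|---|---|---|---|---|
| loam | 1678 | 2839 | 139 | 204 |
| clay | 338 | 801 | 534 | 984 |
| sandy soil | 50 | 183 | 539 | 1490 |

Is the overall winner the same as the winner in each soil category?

No

Loam: Formula K 1678/2839 = 59.1%, the organic mix 139/204 = 68.1% → the organic mix
Clay: Formula K 338/801 = 42.2%, the organic mix 534/984 = 54.3% → the organic mix
Sandy soil: Formula K 50/183 = 27.3%, the organic mix 539/1490 = 36.2% → the organic mix
Overall: Formula K 2066/3823 = 54.0%, the organic mix 1212/2678 = 45.3% → Formula K
The organic mix wins each soil group but Formula K wins overall — the comparison reverses. The organic mix's plots skew toward sandy soil, which has a lower base rate.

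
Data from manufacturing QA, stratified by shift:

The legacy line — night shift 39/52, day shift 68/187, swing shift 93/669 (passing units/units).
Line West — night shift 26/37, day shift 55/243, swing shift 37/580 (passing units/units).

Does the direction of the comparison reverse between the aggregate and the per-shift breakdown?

Night shift: the legacy line 39/52 = 75.0%, Line West 26/37 = 70.3% → the legacy line
Day shift: the legacy line 68/187 = 36.4%, Line West 55/243 = 22.6% → the legacy line
Swing shift: the legacy line 93/669 = 13.9%, Line West 37/580 = 6.4% → the legacy line
Overall: the legacy line 200/908 = 22.0%, Line West 118/860 = 13.7% → the legacy line
The legacy line wins overall and in every shift group — no reversal.

No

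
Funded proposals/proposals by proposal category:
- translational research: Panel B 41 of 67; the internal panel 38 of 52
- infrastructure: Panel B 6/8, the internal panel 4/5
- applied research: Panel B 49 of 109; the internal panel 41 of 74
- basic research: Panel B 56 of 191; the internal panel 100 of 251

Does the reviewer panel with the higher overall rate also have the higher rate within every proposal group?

Translational research: Panel B 41/67 = 61.2%, the internal panel 38/52 = 73.1% → the internal panel
Infrastructure: Panel B 6/8 = 75.0%, the internal panel 4/5 = 80.0% → the internal panel
Applied research: Panel B 49/109 = 45.0%, the internal panel 41/74 = 55.4% → the internal panel
Basic research: Panel B 56/191 = 29.3%, the internal panel 100/251 = 39.8% → the internal panel
Overall: Panel B 152/375 = 40.5%, the internal panel 183/382 = 47.9% → the internal panel
The internal panel wins overall and in every proposal group — no reversal.

Yes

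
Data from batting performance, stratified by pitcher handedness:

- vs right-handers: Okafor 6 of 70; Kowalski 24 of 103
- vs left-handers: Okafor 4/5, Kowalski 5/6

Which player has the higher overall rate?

Vs right-handers: Okafor 6/70 = 8.6%, Kowalski 24/103 = 23.3% → Kowalski
Vs left-handers: Okafor 4/5 = 80.0%, Kowalski 5/6 = 83.3% → Kowalski
Overall: Okafor 10/75 = 13.3%, Kowalski 29/109 = 26.6% → Kowalski

Kowalski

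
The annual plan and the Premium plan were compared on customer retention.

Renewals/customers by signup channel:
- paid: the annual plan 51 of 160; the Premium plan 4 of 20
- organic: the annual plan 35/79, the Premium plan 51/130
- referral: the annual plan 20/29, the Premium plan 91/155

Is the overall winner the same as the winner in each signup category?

Paid: the annual plan 51/160 = 31.9%, the Premium plan 4/20 = 20.0% → the annual plan
Organic: the annual plan 35/79 = 44.3%, the Premium plan 51/130 = 39.2% → the annual plan
Referral: the annual plan 20/29 = 69.0%, the Premium plan 91/155 = 58.7% → the annual plan
Overall: the annual plan 106/268 = 39.6%, the Premium plan 146/305 = 47.9% → the Premium plan
The annual plan wins each signup group but the Premium plan wins overall — the comparison reverses. The annual plan's customers skew toward paid, which has a lower base rate.

No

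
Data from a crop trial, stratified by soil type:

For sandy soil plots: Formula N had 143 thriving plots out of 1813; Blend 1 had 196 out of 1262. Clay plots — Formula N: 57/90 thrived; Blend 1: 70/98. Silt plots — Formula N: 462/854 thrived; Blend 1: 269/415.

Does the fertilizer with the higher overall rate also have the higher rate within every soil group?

Sandy soil: Formula N 143/1813 = 7.9%, Blend 1 196/1262 = 15.5% → Blend 1
Clay: Formula N 57/90 = 63.3%, Blend 1 70/98 = 71.4% → Blend 1
Silt: Formula N 462/854 = 54.1%, Blend 1 269/415 = 64.8% → Blend 1
Overall: Formula N 662/2757 = 24.0%, Blend 1 535/1775 = 30.1% → Blend 1
Blend 1 wins overall and in every soil group — no reversal.

Yes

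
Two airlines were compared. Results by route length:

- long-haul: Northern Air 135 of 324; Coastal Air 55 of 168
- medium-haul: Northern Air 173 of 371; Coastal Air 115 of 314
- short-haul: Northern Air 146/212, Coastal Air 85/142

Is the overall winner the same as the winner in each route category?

Long-haul: Northern Air 135/324 = 41.7%, Coastal Air 55/168 = 32.7% → Northern Air
Medium-haul: Northern Air 173/371 = 46.6%, Coastal Air 115/314 = 36.6% → Northern Air
Short-haul: Northern Air 146/212 = 68.9%, Coastal Air 85/142 = 59.9% → Northern Air
Overall: Northern Air 454/907 = 50.1%, Coastal Air 255/624 = 40.9% → Northern Air
Northern Air wins overall and in every route group — no reversal.

Yes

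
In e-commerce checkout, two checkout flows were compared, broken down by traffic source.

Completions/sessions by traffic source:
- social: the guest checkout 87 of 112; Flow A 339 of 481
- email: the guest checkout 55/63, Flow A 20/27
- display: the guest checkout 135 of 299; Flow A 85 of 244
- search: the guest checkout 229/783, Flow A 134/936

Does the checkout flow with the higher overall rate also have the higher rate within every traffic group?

Yes

Social: the guest checkout 87/112 = 77.7%, Flow A 339/481 = 70.5% → the guest checkout
Email: the guest checkout 55/63 = 87.3%, Flow A 20/27 = 74.1% → the guest checkout
Display: the guest checkout 135/299 = 45.2%, Flow A 85/244 = 34.8% → the guest checkout
Search: the guest checkout 229/783 = 29.2%, Flow A 134/936 = 14.3% → the guest checkout
Overall: the guest checkout 506/1257 = 40.3%, Flow A 578/1688 = 34.2% → the guest checkout
The guest checkout wins overall and in every traffic group — no reversal.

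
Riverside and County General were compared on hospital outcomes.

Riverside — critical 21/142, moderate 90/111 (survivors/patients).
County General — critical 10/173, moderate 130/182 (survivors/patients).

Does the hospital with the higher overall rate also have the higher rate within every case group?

Critical: Riverside 21/142 = 14.8%, County General 10/173 = 5.8% → Riverside
Moderate: Riverside 90/111 = 81.1%, County General 130/182 = 71.4% → Riverside
Overall: Riverside 111/253 = 43.9%, County General 140/355 = 39.4% → Riverside
Riverside wins overall and in every case group — no reversal.

Yes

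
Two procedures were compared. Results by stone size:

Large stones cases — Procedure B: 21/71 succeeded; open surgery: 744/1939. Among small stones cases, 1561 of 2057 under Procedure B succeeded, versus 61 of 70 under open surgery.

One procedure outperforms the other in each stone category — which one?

open surgery

Large stones: Procedure B 21/71 = 29.6%, open surgery 744/1939 = 38.4% → open surgery
Small stones: Procedure B 1561/2057 = 75.9%, open surgery 61/70 = 87.1% → open surgery
Open surgery has the higher rate in both groups.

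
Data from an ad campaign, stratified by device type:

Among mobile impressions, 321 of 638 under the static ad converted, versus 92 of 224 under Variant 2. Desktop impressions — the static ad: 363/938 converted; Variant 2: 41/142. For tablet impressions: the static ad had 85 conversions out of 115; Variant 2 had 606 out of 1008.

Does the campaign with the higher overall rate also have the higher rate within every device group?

No

Mobile: the static ad 321/638 = 50.3%, Variant 2 92/224 = 41.1% → the static ad
Desktop: the static ad 363/938 = 38.7%, Variant 2 41/142 = 28.9% → the static ad
Tablet: the static ad 85/115 = 73.9%, Variant 2 606/1008 = 60.1% → the static ad
Overall: the static ad 769/1691 = 45.5%, Variant 2 739/1374 = 53.8% → Variant 2
The static ad wins each device group but Variant 2 wins overall — the comparison reverses. The static ad's impressions skew toward desktop, which has a lower base rate.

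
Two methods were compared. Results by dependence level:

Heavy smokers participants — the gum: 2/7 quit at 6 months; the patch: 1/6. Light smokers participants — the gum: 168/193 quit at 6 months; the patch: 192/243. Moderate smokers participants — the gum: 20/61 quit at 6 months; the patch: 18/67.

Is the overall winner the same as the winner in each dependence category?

Yes

Heavy smokers: the gum 2/7 = 28.6%, the patch 1/6 = 16.7% → the gum
Light smokers: the gum 168/193 = 87.0%, the patch 192/243 = 79.0% → the gum
Moderate smokers: the gum 20/61 = 32.8%, the patch 18/67 = 26.9% → the gum
Overall: the gum 190/261 = 72.8%, the patch 211/316 = 66.8% → the gum
The gum wins overall and in every dependence group — no reversal.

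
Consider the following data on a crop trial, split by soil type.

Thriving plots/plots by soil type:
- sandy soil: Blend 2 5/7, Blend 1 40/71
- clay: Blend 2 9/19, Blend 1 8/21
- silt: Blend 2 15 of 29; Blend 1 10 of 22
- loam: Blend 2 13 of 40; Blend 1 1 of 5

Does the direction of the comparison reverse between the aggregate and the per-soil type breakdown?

Yes

Sandy soil: Blend 2 5/7 = 71.4%, Blend 1 40/71 = 56.3% → Blend 2
Clay: Blend 2 9/19 = 47.4%, Blend 1 8/21 = 38.1% → Blend 2
Silt: Blend 2 15/29 = 51.7%, Blend 1 10/22 = 45.5% → Blend 2
Loam: Blend 2 13/40 = 32.5%, Blend 1 1/5 = 20.0% → Blend 2
Overall: Blend 2 42/95 = 44.2%, Blend 1 59/119 = 49.6% → Blend 1
Blend 2 wins each soil group but Blend 1 wins overall — the comparison reverses. Blend 2's plots skew toward loam, which has a lower base rate.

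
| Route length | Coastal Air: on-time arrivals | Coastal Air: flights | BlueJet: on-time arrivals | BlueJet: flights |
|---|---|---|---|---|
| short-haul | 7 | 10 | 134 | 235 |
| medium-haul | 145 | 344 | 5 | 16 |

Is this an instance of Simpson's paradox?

Short-haul: Coastal Air 7/10 = 70.0%, BlueJet 134/235 = 57.0% → Coastal Air
Medium-haul: Coastal Air 145/344 = 42.2%, BlueJet 5/16 = 31.2% → Coastal Air
Overall: Coastal Air 152/354 = 42.9%, BlueJet 139/251 = 55.4% → BlueJet
Coastal Air wins each route group but BlueJet wins overall — the comparison reverses. Coastal Air's flights skew toward medium-haul, which has a lower base rate.

Yes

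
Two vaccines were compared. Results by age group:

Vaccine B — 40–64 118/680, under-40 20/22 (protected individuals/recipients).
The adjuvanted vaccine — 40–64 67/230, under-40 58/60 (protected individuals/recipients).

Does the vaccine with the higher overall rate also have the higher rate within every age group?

40–64: Vaccine B 118/680 = 17.4%, the adjuvanted vaccine 67/230 = 29.1% → the adjuvanted vaccine
Under-40: Vaccine B 20/22 = 90.9%, the adjuvanted vaccine 58/60 = 96.7% → the adjuvanted vaccine
Overall: Vaccine B 138/702 = 19.7%, the adjuvanted vaccine 125/290 = 43.1% → the adjuvanted vaccine
The adjuvanted vaccine wins overall and in every age group — no reversal.

Yes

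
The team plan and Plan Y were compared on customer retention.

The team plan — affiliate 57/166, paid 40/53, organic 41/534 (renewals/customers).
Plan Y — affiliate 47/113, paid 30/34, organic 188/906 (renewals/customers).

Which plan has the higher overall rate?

Plan Y

Affiliate: the team plan 57/166 = 34.3%, Plan Y 47/113 = 41.6% → Plan Y
Paid: the team plan 40/53 = 75.5%, Plan Y 30/34 = 88.2% → Plan Y
Organic: the team plan 41/534 = 7.7%, Plan Y 188/906 = 20.8% → Plan Y
Overall: the team plan 138/753 = 18.3%, Plan Y 265/1053 = 25.2% → Plan Y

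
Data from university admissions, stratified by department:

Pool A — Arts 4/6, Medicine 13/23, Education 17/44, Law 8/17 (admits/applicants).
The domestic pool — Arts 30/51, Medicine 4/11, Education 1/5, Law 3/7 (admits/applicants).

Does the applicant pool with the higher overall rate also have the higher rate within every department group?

No

Arts: Pool A 4/6 = 66.7%, the domestic pool 30/51 = 58.8% → Pool A
Medicine: Pool A 13/23 = 56.5%, the domestic pool 4/11 = 36.4% → Pool A
Education: Pool A 17/44 = 38.6%, the domestic pool 1/5 = 20.0% → Pool A
Law: Pool A 8/17 = 47.1%, the domestic pool 3/7 = 42.9% → Pool A
Overall: Pool A 42/90 = 46.7%, the domestic pool 38/74 = 51.4% → the domestic pool
Pool A wins each department group but the domestic pool wins overall — the comparison reverses. Pool A's applicants skew toward Education, which has a lower base rate.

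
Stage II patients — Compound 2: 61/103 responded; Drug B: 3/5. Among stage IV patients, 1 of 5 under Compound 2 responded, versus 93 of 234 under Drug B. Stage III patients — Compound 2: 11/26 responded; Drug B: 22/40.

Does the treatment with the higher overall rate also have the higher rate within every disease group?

Stage II: Compound 2 61/103 = 59.2%, Drug B 3/5 = 60.0% → Drug B
Stage IV: Compound 2 1/5 = 20.0%, Drug B 93/234 = 39.7% → Drug B
Stage III: Compound 2 11/26 = 42.3%, Drug B 22/40 = 55.0% → Drug B
Overall: Compound 2 73/134 = 54.5%, Drug B 118/279 = 42.3% → Compound 2
Drug B wins each disease group but Compound 2 wins overall — the comparison reverses. Drug B's patients skew toward stage IV, which has a lower base rate.

No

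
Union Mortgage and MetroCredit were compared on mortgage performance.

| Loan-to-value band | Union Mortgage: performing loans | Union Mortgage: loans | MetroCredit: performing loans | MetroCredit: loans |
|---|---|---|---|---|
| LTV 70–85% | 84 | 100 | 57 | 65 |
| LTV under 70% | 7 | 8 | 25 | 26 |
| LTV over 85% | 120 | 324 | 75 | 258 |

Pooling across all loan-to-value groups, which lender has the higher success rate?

LTV 70–85%: Union Mortgage 84/100 = 84.0%, MetroCredit 57/65 = 87.7% → MetroCredit
LTV under 70%: Union Mortgage 7/8 = 87.5%, MetroCredit 25/26 = 96.2% → MetroCredit
LTV over 85%: Union Mortgage 120/324 = 37.0%, MetroCredit 75/258 = 29.1% → Union Mortgage
Overall: Union Mortgage 211/432 = 48.8%, MetroCredit 157/349 = 45.0% → Union Mortgage
(Neither sweeps every loan-to-value group, but Union Mortgage has the higher pooled rate.)

Union Mortgage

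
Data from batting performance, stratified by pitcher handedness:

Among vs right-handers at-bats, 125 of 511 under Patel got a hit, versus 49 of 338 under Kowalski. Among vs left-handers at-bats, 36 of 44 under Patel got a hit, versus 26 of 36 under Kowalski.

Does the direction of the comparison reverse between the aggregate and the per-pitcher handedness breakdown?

No

Vs right-handers: Patel 125/511 = 24.5%, Kowalski 49/338 = 14.5% → Patel
Vs left-handers: Patel 36/44 = 81.8%, Kowalski 26/36 = 72.2% → Patel
Overall: Patel 161/555 = 29.0%, Kowalski 75/374 = 20.1% → Patel
Patel wins overall and in every pitcher group — no reversal.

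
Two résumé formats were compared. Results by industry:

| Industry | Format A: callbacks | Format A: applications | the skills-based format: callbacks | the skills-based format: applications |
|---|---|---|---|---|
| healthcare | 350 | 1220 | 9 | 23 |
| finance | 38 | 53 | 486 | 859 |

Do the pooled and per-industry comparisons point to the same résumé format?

No

Healthcare: Format A 350/1220 = 28.7%, the skills-based format 9/23 = 39.1% → the skills-based format
Finance: Format A 38/53 = 71.7%, the skills-based format 486/859 = 56.6% → Format A
Overall: Format A 388/1273 = 30.5%, the skills-based format 495/882 = 56.1% → the skills-based format
Neither sweeps: Format A wins 1 of 2 groups, the skills-based format wins 1. The skills-based format wins overall but not every group — no Simpson reversal.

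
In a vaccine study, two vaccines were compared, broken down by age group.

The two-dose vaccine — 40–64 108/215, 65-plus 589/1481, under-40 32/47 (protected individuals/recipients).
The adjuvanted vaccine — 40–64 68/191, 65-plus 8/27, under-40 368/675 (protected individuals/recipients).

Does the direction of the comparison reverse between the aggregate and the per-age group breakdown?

40–64: the two-dose vaccine 108/215 = 50.2%, the adjuvanted vaccine 68/191 = 35.6% → the two-dose vaccine
65-plus: the two-dose vaccine 589/1481 = 39.8%, the adjuvanted vaccine 8/27 = 29.6% → the two-dose vaccine
Under-40: the two-dose vaccine 32/47 = 68.1%, the adjuvanted vaccine 368/675 = 54.5% → the two-dose vaccine
Overall: the two-dose vaccine 729/1743 = 41.8%, the adjuvanted vaccine 444/893 = 49.7% → the adjuvanted vaccine
The two-dose vaccine wins each age group but the adjuvanted vaccine wins overall — the comparison reverses. The two-dose vaccine's recipients skew toward 65-plus, which has a lower base rate.

Yes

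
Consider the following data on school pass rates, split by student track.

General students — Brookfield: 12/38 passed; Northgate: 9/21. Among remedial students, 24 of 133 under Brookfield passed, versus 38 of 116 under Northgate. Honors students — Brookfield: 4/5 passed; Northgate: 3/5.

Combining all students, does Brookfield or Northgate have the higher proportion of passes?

Northgate

General: Brookfield 12/38 = 31.6%, Northgate 9/21 = 42.9% → Northgate
Remedial: Brookfield 24/133 = 18.0%, Northgate 38/116 = 32.8% → Northgate
Honors: Brookfield 4/5 = 80.0%, Northgate 3/5 = 60.0% → Brookfield
Overall: Brookfield 40/176 = 22.7%, Northgate 50/142 = 35.2% → Northgate
(Neither sweeps every student group, but Northgate has the higher pooled rate.)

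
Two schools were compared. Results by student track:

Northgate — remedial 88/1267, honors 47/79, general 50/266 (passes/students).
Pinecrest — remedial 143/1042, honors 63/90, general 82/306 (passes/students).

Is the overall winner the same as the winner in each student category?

Remedial: Northgate 88/1267 = 6.9%, Pinecrest 143/1042 = 13.7% → Pinecrest
Honors: Northgate 47/79 = 59.5%, Pinecrest 63/90 = 70.0% → Pinecrest
General: Northgate 50/266 = 18.8%, Pinecrest 82/306 = 26.8% → Pinecrest
Overall: Northgate 185/1612 = 11.5%, Pinecrest 288/1438 = 20.0% → Pinecrest
Pinecrest wins overall and in every student group — no reversal.

Yes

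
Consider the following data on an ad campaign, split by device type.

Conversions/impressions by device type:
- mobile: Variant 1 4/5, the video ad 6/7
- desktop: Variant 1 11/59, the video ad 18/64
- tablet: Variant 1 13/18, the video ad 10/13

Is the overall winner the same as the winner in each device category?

Mobile: Variant 1 4/5 = 80.0%, the video ad 6/7 = 85.7% → the video ad
Desktop: Variant 1 11/59 = 18.6%, the video ad 18/64 = 28.1% → the video ad
Tablet: Variant 1 13/18 = 72.2%, the video ad 10/13 = 76.9% → the video ad
Overall: Variant 1 28/82 = 34.1%, the video ad 34/84 = 40.5% → the video ad
The video ad wins overall and in every device group — no reversal.

Yes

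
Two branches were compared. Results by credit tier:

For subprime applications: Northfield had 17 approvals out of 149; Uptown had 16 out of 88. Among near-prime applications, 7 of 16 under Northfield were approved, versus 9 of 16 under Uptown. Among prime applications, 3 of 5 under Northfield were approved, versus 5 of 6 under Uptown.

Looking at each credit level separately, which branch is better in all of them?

Uptown

Subprime: Northfield 17/149 = 11.4%, Uptown 16/88 = 18.2% → Uptown
Near-prime: Northfield 7/16 = 43.8%, Uptown 9/16 = 56.2% → Uptown
Prime: Northfield 3/5 = 60.0%, Uptown 5/6 = 83.3% → Uptown
Uptown has the higher rate in all 3 groups.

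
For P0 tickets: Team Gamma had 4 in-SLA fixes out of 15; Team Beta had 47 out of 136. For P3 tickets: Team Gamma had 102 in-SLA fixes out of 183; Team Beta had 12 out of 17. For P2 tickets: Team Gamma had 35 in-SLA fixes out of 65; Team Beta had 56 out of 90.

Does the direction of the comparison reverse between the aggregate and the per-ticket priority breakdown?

P0: Team Gamma 4/15 = 26.7%, Team Beta 47/136 = 34.6% → Team Beta
P3: Team Gamma 102/183 = 55.7%, Team Beta 12/17 = 70.6% → Team Beta
P2: Team Gamma 35/65 = 53.8%, Team Beta 56/90 = 62.2% → Team Beta
Overall: Team Gamma 141/263 = 53.6%, Team Beta 115/243 = 47.3% → Team Gamma
Team Beta wins each ticket group but Team Gamma wins overall — the comparison reverses. Team Beta's tickets skew toward P0, which has a lower base rate.

Yes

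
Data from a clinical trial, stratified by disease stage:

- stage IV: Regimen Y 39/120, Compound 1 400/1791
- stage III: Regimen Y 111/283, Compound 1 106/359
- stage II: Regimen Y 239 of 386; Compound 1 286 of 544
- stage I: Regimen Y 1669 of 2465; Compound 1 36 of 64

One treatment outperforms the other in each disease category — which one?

Stage IV: Regimen Y 39/120 = 32.5%, Compound 1 400/1791 = 22.3% → Regimen Y
Stage III: Regimen Y 111/283 = 39.2%, Compound 1 106/359 = 29.5% → Regimen Y
Stage II: Regimen Y 239/386 = 61.9%, Compound 1 286/544 = 52.6% → Regimen Y
Stage I: Regimen Y 1669/2465 = 67.7%, Compound 1 36/64 = 56.2% → Regimen Y
Regimen Y has the higher rate in all 4 groups.

Regimen Y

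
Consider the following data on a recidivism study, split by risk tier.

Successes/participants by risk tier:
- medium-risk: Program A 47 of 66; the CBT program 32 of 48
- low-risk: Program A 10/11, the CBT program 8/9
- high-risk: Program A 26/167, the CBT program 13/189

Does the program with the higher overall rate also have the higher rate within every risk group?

Yes

Medium-risk: Program A 47/66 = 71.2%, the CBT program 32/48 = 66.7% → Program A
Low-risk: Program A 10/11 = 90.9%, the CBT program 8/9 = 88.9% → Program A
High-risk: Program A 26/167 = 15.6%, the CBT program 13/189 = 6.9% → Program A
Overall: Program A 83/244 = 34.0%, the CBT program 53/246 = 21.5% → Program A
Program A wins overall and in every risk group — no reversal.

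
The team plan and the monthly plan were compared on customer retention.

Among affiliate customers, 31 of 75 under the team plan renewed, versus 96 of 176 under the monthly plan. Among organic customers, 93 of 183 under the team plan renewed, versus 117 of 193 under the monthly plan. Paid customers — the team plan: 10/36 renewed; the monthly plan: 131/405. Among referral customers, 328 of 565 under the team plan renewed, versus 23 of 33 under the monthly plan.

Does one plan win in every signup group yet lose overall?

Yes

Affiliate: the team plan 31/75 = 41.3%, the monthly plan 96/176 = 54.5% → the monthly plan
Organic: the team plan 93/183 = 50.8%, the monthly plan 117/193 = 60.6% → the monthly plan
Paid: the team plan 10/36 = 27.8%, the monthly plan 131/405 = 32.3% → the monthly plan
Referral: the team plan 328/565 = 58.1%, the monthly plan 23/33 = 69.7% → the monthly plan
Overall: the team plan 462/859 = 53.8%, the monthly plan 367/807 = 45.5% → the team plan
The monthly plan wins each signup group but the team plan wins overall — the comparison reverses. The monthly plan's customers skew toward paid, which has a lower base rate.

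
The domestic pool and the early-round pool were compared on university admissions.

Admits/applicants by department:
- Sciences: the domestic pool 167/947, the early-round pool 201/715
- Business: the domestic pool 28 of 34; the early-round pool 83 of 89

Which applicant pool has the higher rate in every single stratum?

the early-round pool

Sciences: the domestic pool 167/947 = 17.6%, the early-round pool 201/715 = 28.1% → the early-round pool
Business: the domestic pool 28/34 = 82.4%, the early-round pool 83/89 = 93.3% → the early-round pool
The early-round pool has the higher rate in both groups.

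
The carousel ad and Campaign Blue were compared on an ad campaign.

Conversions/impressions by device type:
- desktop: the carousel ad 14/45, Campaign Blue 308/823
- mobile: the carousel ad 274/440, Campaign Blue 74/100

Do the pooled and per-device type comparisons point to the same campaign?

Desktop: the carousel ad 14/45 = 31.1%, Campaign Blue 308/823 = 37.4% → Campaign Blue
Mobile: the carousel ad 274/440 = 62.3%, Campaign Blue 74/100 = 74.0% → Campaign Blue
Overall: the carousel ad 288/485 = 59.4%, Campaign Blue 382/923 = 41.4% → the carousel ad
Campaign Blue wins each device group but the carousel ad wins overall — the comparison reverses. Campaign Blue's impressions skew toward desktop, which has a lower base rate.

No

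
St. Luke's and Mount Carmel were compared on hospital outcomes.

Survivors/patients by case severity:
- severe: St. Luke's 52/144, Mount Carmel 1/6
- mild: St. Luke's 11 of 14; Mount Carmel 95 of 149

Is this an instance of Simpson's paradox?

Yes

Severe: St. Luke's 52/144 = 36.1%, Mount Carmel 1/6 = 16.7% → St. Luke's
Mild: St. Luke's 11/14 = 78.6%, Mount Carmel 95/149 = 63.8% → St. Luke's
Overall: St. Luke's 63/158 = 39.9%, Mount Carmel 96/155 = 61.9% → Mount Carmel
St. Luke's wins each case group but Mount Carmel wins overall — the comparison reverses. St. Luke's's patients skew toward severe, which has a lower base rate.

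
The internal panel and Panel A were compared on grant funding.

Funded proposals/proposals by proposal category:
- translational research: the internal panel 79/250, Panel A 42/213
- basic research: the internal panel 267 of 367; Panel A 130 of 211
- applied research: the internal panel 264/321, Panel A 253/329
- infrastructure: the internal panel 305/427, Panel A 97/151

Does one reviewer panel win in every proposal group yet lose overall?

Translational research: the internal panel 79/250 = 31.6%, Panel A 42/213 = 19.7% → the internal panel
Basic research: the internal panel 267/367 = 72.8%, Panel A 130/211 = 61.6% → the internal panel
Applied research: the internal panel 264/321 = 82.2%, Panel A 253/329 = 76.9% → the internal panel
Infrastructure: the internal panel 305/427 = 71.4%, Panel A 97/151 = 64.2% → the internal panel
Overall: the internal panel 915/1365 = 67.0%, Panel A 522/904 = 57.7% → the internal panel
The internal panel wins overall and in every proposal group — no reversal.

No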